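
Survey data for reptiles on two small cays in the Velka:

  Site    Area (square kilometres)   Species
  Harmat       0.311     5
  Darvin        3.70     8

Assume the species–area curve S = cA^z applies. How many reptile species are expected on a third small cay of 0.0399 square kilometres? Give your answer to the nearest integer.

3

z = ln(8/5) / ln(3.7/0.311) = 0.4700 / 2.4763 = 0.1898
c = 5 / 0.311^0.1898 = 5 / 0.8012 = 6.241
S₃ = 6.241 × 0.0399^0.1898 = 6.241 × 0.5426 ≈ 3.386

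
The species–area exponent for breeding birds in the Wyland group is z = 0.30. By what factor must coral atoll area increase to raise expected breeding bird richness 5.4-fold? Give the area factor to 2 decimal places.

276.26

(A₂/A₁)^0.3 = 5.4, so A₂/A₁ = 5.4^(1/0.3) = 5.4^3.333
ln(A₂/A₁) = ln 5.4 / 0.3 = 1.6864 / 0.3 = 5.6213
A₂/A₁ = e^5.6213 ≈ 276.3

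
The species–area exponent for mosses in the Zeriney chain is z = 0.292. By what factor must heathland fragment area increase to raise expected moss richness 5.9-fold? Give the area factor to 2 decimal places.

(A₂/A₁)^0.292 = 5.9, so A₂/A₁ = 5.9^(1/0.292) = 5.9^3.425
ln(A₂/A₁) = ln 5.9 / 0.292 = 1.7750 / 0.292 = 6.0786
A₂/A₁ = e^6.0786 ≈ 436.4

436.42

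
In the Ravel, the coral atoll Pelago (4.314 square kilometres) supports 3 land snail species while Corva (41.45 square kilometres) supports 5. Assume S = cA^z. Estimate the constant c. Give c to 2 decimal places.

z = ln(S₂/S₁) / ln(A₂/A₁) = ln(5/3) / ln(41.45/4.314) = 0.5108 / 2.2626 = 0.2258
c = S₁ / A₁^z = 3 / 4.314^0.2258 = 3 / 1.391 = 2.157

2.16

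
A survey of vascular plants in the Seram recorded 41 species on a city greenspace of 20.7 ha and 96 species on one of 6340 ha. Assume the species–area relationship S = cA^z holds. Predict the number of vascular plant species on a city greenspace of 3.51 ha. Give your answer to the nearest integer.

31

z = ln(96/41) / ln(6340/20.7) = 0.8508 / 5.7245 = 0.1486
c = 41 / 20.7^0.1486 = 41 / 1.569 = 26.13
S₃ = 26.13 × 3.51^0.1486 = 26.13 × 1.205 ≈ 31.5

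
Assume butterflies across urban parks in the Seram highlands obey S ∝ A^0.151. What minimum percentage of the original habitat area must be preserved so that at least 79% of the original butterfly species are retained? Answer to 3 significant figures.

21.0%

Need (A_new/A_old)^0.151 = 0.79, so A_new/A_old = 0.79^(1/0.151) = 0.79^6.623
ln(A_new/A_old) = ln 0.79 / 0.151 = -0.2357 / 0.151 = -1.5611
A_new/A_old = e^-1.5611 ≈ 0.2099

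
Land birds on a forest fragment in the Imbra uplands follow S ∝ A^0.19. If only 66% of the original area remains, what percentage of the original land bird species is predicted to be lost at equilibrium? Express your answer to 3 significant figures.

7.59%

S_new/S_old = (A_new/A_old)^z = 0.66^0.19
= exp(0.19 × ln 0.66) = exp(0.19 × -0.4155) = exp(-0.0789) ≈ 0.9241
Fraction lost = 1 − 0.9241 = 0.07591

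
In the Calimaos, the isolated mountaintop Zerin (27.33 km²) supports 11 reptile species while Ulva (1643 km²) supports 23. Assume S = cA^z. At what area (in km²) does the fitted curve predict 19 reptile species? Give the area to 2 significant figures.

z = ln(23/11) / ln(1643/27.33) = 0.7376 / 4.0963 = 0.1801
c = 11 / 27.33^0.1801 = 11 / 1.814 = 6.063
A = (19/6.063)^(1/0.1801) ⇒ ln A = ln(3.134)/0.1801 = 6.3432
A = e^6.3432 ≈ 568.6 km²

570 km²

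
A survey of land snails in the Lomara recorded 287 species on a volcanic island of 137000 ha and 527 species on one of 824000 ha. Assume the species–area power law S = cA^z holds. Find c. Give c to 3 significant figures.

5.22

z = ln(S₂/S₁) / ln(A₂/A₁) = ln(527/287) / ln(824000/137000) = 0.6077 / 1.7942 = 0.3387
c = S₁ / A₁^z = 287 / 137000^0.3387 = 287 / 54.94 = 5.224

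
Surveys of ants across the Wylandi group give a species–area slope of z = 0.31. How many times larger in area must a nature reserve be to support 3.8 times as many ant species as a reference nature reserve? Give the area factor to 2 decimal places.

(A₂/A₁)^0.31 = 3.8, so A₂/A₁ = 3.8^(1/0.31) = 3.8^3.226
ln(A₂/A₁) = ln 3.8 / 0.31 = 1.3350 / 0.31 = 4.3065
A₂/A₁ = e^4.3065 ≈ 74.18

74.18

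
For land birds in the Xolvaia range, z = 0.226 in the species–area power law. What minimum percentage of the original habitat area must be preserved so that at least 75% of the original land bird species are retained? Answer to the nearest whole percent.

28%

Need (A_new/A_old)^0.226 = 0.75, so A_new/A_old = 0.75^(1/0.226) = 0.75^4.425
ln(A_new/A_old) = ln 0.75 / 0.226 = -0.2877 / 0.226 = -1.2729
A_new/A_old = e^-1.2729 ≈ 0.28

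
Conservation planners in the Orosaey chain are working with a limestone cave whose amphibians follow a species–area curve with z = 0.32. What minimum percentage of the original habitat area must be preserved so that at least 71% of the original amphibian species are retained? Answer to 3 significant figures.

34.3%

Need (A_new/A_old)^0.32 = 0.71, so A_new/A_old = 0.71^(1/0.32) = 0.71^3.125
ln(A_new/A_old) = ln 0.71 / 0.32 = -0.3425 / 0.32 = -1.0703
A_new/A_old = e^-1.0703 ≈ 0.3429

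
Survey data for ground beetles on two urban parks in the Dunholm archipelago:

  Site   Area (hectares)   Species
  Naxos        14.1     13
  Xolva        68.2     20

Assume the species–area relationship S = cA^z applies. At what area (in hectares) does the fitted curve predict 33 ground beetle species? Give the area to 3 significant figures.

z = ln(20/13) / ln(68.2/14.1) = 0.4308 / 1.5763 = 0.2733
c = 13 / 14.1^0.2733 = 13 / 2.061 = 6.308
A = (33/6.308)^(1/0.2733) ⇒ ln A = ln(5.232)/0.2733 = 6.0548
A = e^6.0548 ≈ 426.2 hectares

426 hectares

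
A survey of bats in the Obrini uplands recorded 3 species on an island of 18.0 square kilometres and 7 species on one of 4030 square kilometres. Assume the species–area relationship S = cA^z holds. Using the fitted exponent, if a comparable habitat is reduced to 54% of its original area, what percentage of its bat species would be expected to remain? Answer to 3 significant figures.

90.8%

z = ln(7/3) / ln(4030/18) = 0.8473 / 5.4111 = 0.1566
S_new/S_old = (A_new/A_old)^z = 0.54^0.1566 = exp(0.1566 × -0.6162) = 0.908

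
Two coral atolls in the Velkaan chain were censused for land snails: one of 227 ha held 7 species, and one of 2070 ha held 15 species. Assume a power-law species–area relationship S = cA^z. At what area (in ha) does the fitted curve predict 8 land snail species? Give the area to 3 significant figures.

334 ha

z = ln(15/7) / ln(2070/227) = 0.7621 / 2.2104 = 0.3448
c = 7 / 227^0.3448 = 7 / 6.492 = 1.078
A = (8/1.078)^(1/0.3448) ⇒ ln A = ln(7.419)/0.3448 = 5.8122
A = e^5.8122 ≈ 334.4 ha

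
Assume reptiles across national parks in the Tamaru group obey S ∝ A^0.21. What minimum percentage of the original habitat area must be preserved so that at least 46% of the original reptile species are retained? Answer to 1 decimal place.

Need (A_new/A_old)^0.21 = 0.46, so A_new/A_old = 0.46^(1/0.21) = 0.46^4.762
ln(A_new/A_old) = ln 0.46 / 0.21 = -0.7765 / 0.21 = -3.6978
A_new/A_old = e^-3.6978 ≈ 0.02478

2.5%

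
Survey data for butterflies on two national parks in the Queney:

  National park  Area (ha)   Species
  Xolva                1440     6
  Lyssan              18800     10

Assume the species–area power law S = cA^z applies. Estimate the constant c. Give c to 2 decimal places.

z = ln(S₂/S₁) / ln(A₂/A₁) = ln(10/6) / ln(18800/1440) = 0.5108 / 2.5692 = 0.1988
c = S₁ / A₁^z = 6 / 1440^0.1988 = 6 / 4.246 = 1.413

1.41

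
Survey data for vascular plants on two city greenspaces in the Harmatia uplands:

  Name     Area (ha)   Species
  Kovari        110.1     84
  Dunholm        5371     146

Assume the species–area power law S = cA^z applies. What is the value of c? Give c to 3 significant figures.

z = ln(S₂/S₁) / ln(A₂/A₁) = ln(146/84) / ln(5371/110.1) = 0.5528 / 3.8874 = 0.1422
c = S₁ / A₁^z = 84 / 110.1^0.1422 = 84 / 1.951 = 43.05

43.0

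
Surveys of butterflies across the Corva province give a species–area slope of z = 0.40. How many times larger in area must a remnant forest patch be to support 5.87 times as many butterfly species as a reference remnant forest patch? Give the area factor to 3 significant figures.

83.5

(A₂/A₁)^0.4 = 5.87, so A₂/A₁ = 5.87^(1/0.4) = 5.87^2.5
ln(A₂/A₁) = ln 5.87 / 0.4 = 1.7699 / 0.4 = 4.4246
A₂/A₁ = e^4.4246 ≈ 83.48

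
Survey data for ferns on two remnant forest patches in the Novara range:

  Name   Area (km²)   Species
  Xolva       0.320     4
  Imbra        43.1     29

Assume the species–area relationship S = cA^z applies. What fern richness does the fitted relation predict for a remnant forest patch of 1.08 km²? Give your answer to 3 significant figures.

z = ln(29/4) / ln(43.1/0.32) = 1.9810 / 4.9030 = 0.4040
c = 4 / 0.32^0.4040 = 4 / 0.631 = 6.339
S₃ = 6.339 × 1.08^0.4040 = 6.339 × 1.032 ≈ 6.539

6.54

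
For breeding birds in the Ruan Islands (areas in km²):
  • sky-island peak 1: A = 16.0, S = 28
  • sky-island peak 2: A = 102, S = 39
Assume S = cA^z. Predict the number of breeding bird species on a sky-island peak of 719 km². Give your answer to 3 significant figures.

55.3

z = ln(39/28) / ln(102/16) = 0.3314 / 1.8524 = 0.1789
c = 28 / 16^0.1789 = 28 / 1.642 = 17.05
S₃ = 17.05 × 719^0.1789 = 17.05 × 3.244 ≈ 55.31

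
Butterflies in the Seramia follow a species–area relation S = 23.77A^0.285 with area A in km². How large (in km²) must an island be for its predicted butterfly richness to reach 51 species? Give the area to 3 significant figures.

14.6 km²

51 = 23.77 × A^0.285  ⇒  A^0.285 = 51/23.77 = 2.146
ln A = ln(2.146) / 0.285 = 0.7634 / 0.285 = 2.6786
A = e^2.6786 ≈ 14.56 km²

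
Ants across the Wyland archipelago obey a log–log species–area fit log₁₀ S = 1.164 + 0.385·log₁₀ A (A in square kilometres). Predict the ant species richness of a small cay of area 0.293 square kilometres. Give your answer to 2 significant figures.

9.1

S = 14.59 × 0.293^0.385
ln S = ln 14.59 + 0.385 × ln 0.293 = 2.6802 + 0.385 × -1.2276 = 2.2076
S = e^2.2076 ≈ 9.094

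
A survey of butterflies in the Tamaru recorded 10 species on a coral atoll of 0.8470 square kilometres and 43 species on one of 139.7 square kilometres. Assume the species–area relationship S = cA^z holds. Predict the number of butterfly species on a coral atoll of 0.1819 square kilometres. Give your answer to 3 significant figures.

6.44

z = ln(43/10) / ln(139.7/0.847) = 1.4586 / 5.1056 = 0.2857
c = 10 / 0.847^0.2857 = 10 / 0.9537 = 10.49
S₃ = 10.49 × 0.1819^0.2857 = 10.49 × 0.6145 ≈ 6.444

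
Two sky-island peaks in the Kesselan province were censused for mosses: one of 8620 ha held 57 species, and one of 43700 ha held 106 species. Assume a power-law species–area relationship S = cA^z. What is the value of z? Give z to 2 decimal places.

0.38

Taking logs: ln S = ln c + z ln A, so z = (ln S₂ − ln S₁)/(ln A₂ − ln A₁).
z = ln(106/57) / ln(43700/8620) = ln(1.86) / ln(5.07) = 0.6204 / 1.6233 = 0.3822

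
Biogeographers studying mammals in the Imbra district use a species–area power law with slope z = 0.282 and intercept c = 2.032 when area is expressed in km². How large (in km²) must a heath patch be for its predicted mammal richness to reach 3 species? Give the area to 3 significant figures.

3.98 km²

3 = 2.032 × A^0.282  ⇒  A^0.282 = 3/2.032 = 1.476
ln A = ln(1.476) / 0.282 = 0.3896 / 0.282 = 1.3815
A = e^1.3815 ≈ 3.981 km²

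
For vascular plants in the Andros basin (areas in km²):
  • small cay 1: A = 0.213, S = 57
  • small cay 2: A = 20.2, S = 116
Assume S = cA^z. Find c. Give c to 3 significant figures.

z = ln(S₂/S₁) / ln(A₂/A₁) = ln(116/57) / ln(20.2/0.213) = 0.7105 / 4.5521 = 0.1561
c = S₁ / A₁^z = 57 / 0.213^0.1561 = 57 / 0.7855 = 72.56

72.6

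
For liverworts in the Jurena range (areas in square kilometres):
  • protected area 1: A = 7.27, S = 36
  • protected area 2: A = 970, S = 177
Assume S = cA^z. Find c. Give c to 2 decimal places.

z = ln(S₂/S₁) / ln(A₂/A₁) = ln(177/36) / ln(970/7.27) = 1.5926 / 4.8935 = 0.3255
c = S₁ / A₁^z = 36 / 7.27^0.3255 = 36 / 1.907 = 18.88

18.88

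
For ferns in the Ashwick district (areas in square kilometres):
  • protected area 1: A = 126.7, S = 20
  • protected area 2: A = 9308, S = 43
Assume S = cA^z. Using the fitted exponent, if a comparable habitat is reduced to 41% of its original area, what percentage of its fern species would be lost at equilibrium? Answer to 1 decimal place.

14.7%

z = ln(43/20) / ln(9308/126.7) = 0.7655 / 4.2968 = 0.1781
S_new/S_old = (A_new/A_old)^z = 0.41^0.1781 = exp(0.1781 × -0.8916) = 0.8531
Fraction lost = 1 − 0.8531 = 0.1469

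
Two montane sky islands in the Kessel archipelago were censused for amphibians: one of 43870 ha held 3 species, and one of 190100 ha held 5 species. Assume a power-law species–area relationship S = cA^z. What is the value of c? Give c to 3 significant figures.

0.0724

z = ln(S₂/S₁) / ln(A₂/A₁) = ln(5/3) / ln(190100/43870) = 0.5108 / 1.4663 = 0.3484
c = S₁ / A₁^z = 3 / 43870^0.3484 = 3 / 41.42 = 0.07243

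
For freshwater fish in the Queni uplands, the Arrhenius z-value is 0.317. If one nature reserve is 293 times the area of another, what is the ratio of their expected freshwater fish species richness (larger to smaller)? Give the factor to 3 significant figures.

S₂/S₁ = (A₂/A₁)^z = 293^0.317
ln(S₂/S₁) = 0.317 × ln 293 = 0.317 × 5.6802 = 1.8006
S₂/S₁ = e^1.8006 ≈ 6.053

6.05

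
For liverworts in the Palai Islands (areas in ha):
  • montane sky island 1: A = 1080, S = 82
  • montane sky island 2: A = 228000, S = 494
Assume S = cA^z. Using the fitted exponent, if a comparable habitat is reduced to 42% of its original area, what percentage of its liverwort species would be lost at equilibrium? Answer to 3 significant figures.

z = ln(494/82) / ln(228000/1080) = 1.7958 / 5.3524 = 0.3355
S_new/S_old = (A_new/A_old)^z = 0.42^0.3355 = exp(0.3355 × -0.8675) = 0.7475
Fraction lost = 1 − 0.7475 = 0.2525

25.3%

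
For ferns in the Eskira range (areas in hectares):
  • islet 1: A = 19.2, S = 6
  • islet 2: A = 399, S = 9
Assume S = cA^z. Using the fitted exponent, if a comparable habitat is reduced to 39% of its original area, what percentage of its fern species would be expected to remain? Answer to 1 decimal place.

88.2%

z = ln(9/6) / ln(399/19.2) = 0.4055 / 3.0341 = 0.1336
S_new/S_old = (A_new/A_old)^z = 0.39^0.1336 = exp(0.1336 × -0.9416) = 0.8818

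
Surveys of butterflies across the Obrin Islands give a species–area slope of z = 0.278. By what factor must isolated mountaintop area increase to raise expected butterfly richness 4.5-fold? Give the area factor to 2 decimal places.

(A₂/A₁)^0.278 = 4.5, so A₂/A₁ = 4.5^(1/0.278) = 4.5^3.597
ln(A₂/A₁) = ln 4.5 / 0.278 = 1.5041 / 0.278 = 5.4104
A₂/A₁ = e^5.4104 ≈ 223.7

223.71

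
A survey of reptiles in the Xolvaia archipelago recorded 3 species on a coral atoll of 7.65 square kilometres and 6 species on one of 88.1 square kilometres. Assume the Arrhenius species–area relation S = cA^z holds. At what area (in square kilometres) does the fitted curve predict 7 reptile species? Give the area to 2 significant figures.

z = ln(6/3) / ln(88.1/7.65) = 0.6931 / 2.4438 = 0.2836
c = 3 / 7.65^0.2836 = 3 / 1.781 = 1.685
A = (7/1.685)^(1/0.2836) ⇒ ln A = ln(4.155)/0.2836 = 5.0219
A = e^5.0219 ≈ 151.7 square kilometres

150 square kilometres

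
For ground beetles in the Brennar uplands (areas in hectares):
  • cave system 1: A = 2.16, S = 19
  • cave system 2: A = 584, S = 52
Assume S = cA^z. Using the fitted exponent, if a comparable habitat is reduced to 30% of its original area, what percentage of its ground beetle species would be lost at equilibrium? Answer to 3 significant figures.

19.5%

z = ln(52/19) / ln(584/2.16) = 1.0068 / 5.5998 = 0.1798
S_new/S_old = (A_new/A_old)^z = 0.3^0.1798 = exp(0.1798 × -1.2040) = 0.8054
Fraction lost = 1 − 0.8054 = 0.1946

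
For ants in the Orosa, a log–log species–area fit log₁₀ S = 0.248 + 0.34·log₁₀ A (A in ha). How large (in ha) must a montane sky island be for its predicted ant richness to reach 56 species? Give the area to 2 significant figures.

26000 ha

56 = 1.77 × A^0.34  ⇒  A^0.34 = 56/1.77 = 31.64
ln A = ln(31.64) / 0.34 = 3.4543 / 0.34 = 10.1597
A = e^10.1597 ≈ 25842 ha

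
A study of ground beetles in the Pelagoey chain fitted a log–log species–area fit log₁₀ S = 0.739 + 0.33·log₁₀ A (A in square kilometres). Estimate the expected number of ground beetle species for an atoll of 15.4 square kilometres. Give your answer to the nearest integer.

S = 5.483 × 15.4^0.33 = 5.483 × 2.465 ≈ 13.52

14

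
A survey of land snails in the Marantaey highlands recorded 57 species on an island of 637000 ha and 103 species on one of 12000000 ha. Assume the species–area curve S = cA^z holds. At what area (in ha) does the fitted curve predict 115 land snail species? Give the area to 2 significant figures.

21000000 ha

z = ln(103/57) / ln(12000000/637000) = 0.5917 / 2.9359 = 0.2015
c = 57 / 637000^0.2015 = 57 / 14.78 = 3.856
A = (115/3.856)^(1/0.2015) ⇒ ln A = ln(29.82)/0.2015 = 16.8472
A = e^16.8472 ≈ 20733117 ha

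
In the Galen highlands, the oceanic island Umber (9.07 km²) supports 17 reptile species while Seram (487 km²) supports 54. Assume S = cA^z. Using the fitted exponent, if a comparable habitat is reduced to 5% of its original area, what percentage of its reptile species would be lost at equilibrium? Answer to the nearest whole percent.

z = ln(54/17) / ln(487/9.07) = 1.1558 / 3.9833 = 0.2902
S_new/S_old = (A_new/A_old)^z = 0.05^0.2902 = exp(0.2902 × -2.9957) = 0.4193
Fraction lost = 1 − 0.4193 = 0.5807

58%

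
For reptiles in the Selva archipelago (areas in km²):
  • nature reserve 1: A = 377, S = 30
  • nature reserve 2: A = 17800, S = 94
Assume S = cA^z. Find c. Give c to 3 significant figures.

z = ln(S₂/S₁) / ln(A₂/A₁) = ln(94/30) / ln(17800/377) = 1.1421 / 3.8547 = 0.2963
c = S₁ / A₁^z = 30 / 377^0.2963 = 30 / 5.799 = 5.174

5.17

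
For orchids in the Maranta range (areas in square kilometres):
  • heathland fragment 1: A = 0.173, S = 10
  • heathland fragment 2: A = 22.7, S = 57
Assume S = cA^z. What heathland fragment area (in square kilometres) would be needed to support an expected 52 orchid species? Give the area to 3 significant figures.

17.6 square kilometres

z = ln(57/10) / ln(22.7/0.173) = 1.7405 / 4.8768 = 0.3569
c = 10 / 0.173^0.3569 = 10 / 0.5347 = 18.7
A = (52/18.7)^(1/0.3569) ⇒ ln A = ln(2.78)/0.3569 = 2.8651
A = e^2.8651 ≈ 17.55 square kilometres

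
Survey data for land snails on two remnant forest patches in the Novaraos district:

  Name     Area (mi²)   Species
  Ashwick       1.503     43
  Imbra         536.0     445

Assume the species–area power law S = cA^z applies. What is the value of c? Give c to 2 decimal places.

36.57

z = ln(S₂/S₁) / ln(A₂/A₁) = ln(445/43) / ln(536/1.503) = 2.3369 / 5.8767 = 0.3977
c = S₁ / A₁^z = 43 / 1.503^0.3977 = 43 / 1.176 = 36.57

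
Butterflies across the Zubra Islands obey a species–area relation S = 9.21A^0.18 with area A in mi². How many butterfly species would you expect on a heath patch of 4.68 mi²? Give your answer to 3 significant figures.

12.2

S = 9.21 × 4.68^0.18
ln S = ln 9.21 + 0.18 × ln 4.68 = 2.2203 + 0.18 × 1.5433 = 2.4981
S = e^2.4981 ≈ 12.16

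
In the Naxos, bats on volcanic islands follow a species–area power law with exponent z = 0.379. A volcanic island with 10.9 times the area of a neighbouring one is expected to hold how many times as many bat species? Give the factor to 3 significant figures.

2.47

S₂/S₁ = (A₂/A₁)^z = 10.9^0.379
ln(S₂/S₁) = 0.379 × ln 10.9 = 0.379 × 2.3888 = 0.9053
S₂/S₁ = e^0.9053 ≈ 2.473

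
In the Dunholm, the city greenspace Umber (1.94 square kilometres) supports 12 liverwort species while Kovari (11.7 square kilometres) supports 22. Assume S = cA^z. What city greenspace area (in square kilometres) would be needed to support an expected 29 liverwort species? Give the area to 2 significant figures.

z = ln(22/12) / ln(11.7/1.94) = 0.6061 / 1.7969 = 0.3373
c = 12 / 1.94^0.3373 = 12 / 1.25 = 9.596
A = (29/9.596)^(1/0.3373) ⇒ ln A = ln(3.022)/0.3373 = 3.2785
A = e^3.2785 ≈ 26.54 square kilometres

27 square kilometres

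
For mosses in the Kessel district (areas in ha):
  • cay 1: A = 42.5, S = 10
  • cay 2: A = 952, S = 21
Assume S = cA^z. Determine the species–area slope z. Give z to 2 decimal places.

0.24

Taking logs: ln S = ln c + z ln A, so z = (ln S₂ − ln S₁)/(ln A₂ − ln A₁).
z = ln(21/10) / ln(952/42.5) = ln(2.1) / ln(22.4) = 0.7419 / 3.1091 = 0.2386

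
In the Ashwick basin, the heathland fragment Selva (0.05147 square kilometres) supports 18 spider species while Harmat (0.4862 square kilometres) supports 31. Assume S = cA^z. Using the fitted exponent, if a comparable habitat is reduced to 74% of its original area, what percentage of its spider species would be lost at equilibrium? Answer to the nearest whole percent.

7%

z = ln(31/18) / ln(0.4862/0.05147) = 0.5436 / 2.2456 = 0.2421
S_new/S_old = (A_new/A_old)^z = 0.74^0.2421 = exp(0.2421 × -0.3011) = 0.9297
Fraction lost = 1 − 0.9297 = 0.0703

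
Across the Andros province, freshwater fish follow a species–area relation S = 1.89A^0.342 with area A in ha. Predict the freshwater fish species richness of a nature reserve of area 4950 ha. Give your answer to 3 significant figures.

S = 1.89 × 4950^0.342
ln S = ln 1.89 + 0.342 × ln 4950 = 0.6366 + 0.342 × 8.5071 = 3.5460
S = e^3.5460 ≈ 34.68

34.7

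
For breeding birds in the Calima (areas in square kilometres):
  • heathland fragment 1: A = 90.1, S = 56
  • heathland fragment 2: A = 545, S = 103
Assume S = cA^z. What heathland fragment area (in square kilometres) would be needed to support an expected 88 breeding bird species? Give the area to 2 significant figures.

z = ln(103/56) / ln(545/90.1) = 0.6094 / 1.7999 = 0.3386
c = 56 / 90.1^0.3386 = 56 / 4.59 = 12.2
A = (88/12.2)^(1/0.3386) ⇒ ln A = ln(7.213)/0.3386 = 5.8359
A = e^5.8359 ≈ 342.4 square kilometres

340 square kilometres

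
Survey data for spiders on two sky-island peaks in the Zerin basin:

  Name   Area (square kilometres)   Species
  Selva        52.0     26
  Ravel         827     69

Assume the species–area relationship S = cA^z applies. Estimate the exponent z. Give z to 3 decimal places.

0.353

Taking logs: ln S = ln c + z ln A, so z = (ln S₂ − ln S₁)/(ln A₂ − ln A₁).
z = ln(69/26) / ln(827/52) = ln(2.654) / ln(15.9) = 0.9760 / 2.7666 = 0.3528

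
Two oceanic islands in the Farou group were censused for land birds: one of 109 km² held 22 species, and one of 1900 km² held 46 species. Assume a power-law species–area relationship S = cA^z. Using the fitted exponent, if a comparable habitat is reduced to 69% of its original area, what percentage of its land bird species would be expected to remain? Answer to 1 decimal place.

z = ln(46/22) / ln(1900/109) = 0.7376 / 2.8583 = 0.2581
S_new/S_old = (A_new/A_old)^z = 0.69^0.2581 = exp(0.2581 × -0.3711) = 0.9087

90.9%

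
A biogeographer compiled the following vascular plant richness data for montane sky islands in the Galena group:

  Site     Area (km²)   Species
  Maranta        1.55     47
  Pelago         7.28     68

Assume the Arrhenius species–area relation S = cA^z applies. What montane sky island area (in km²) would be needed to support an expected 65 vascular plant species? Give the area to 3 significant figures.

z = ln(68/47) / ln(7.28/1.55) = 0.3694 / 1.5469 = 0.2388
c = 47 / 1.55^0.2388 = 47 / 1.11 = 42.33
A = (65/42.33)^(1/0.2388) ⇒ ln A = ln(1.536)/0.2388 = 1.7962
A = e^1.7962 ≈ 6.027 km²

6.03 km²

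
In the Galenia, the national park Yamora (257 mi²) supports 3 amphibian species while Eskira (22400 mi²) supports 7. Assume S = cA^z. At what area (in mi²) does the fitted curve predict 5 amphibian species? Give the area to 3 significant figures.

z = ln(7/3) / ln(22400/257) = 0.8473 / 4.4677 = 0.1896
c = 3 / 257^0.1896 = 3 / 2.864 = 1.047
A = (5/1.047)^(1/0.1896) ⇒ ln A = ln(4.774)/0.1896 = 8.2426
A = e^8.2426 ≈ 3799 mi²

3800 mi²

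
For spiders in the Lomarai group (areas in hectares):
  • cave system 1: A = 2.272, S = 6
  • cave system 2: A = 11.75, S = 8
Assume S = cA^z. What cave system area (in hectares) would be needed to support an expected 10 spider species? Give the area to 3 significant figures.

z = ln(8/6) / ln(11.75/2.272) = 0.2877 / 1.6432 = 0.1751
c = 6 / 2.272^0.1751 = 6 / 1.155 = 5.197
A = (10/5.197)^(1/0.1751) ⇒ ln A = ln(1.924)/0.1751 = 3.7384
A = e^3.7384 ≈ 42.03 hectares

42.0 hectares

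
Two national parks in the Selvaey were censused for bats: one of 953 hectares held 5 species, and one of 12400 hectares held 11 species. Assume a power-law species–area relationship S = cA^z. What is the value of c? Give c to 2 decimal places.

z = ln(S₂/S₁) / ln(A₂/A₁) = ln(11/5) / ln(12400/953) = 0.7885 / 2.5658 = 0.3073
c = S₁ / A₁^z = 5 / 953^0.3073 = 5 / 8.231 = 0.6075

0.61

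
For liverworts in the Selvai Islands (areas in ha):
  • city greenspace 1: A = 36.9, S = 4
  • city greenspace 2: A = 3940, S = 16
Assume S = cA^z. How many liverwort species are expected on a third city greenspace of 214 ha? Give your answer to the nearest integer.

z = ln(16/4) / ln(3940/36.9) = 1.3863 / 4.6707 = 0.2968
c = 4 / 36.9^0.2968 = 4 / 2.918 = 1.371
S₃ = 1.371 × 214^0.2968 = 1.371 × 4.917 ≈ 6.74

7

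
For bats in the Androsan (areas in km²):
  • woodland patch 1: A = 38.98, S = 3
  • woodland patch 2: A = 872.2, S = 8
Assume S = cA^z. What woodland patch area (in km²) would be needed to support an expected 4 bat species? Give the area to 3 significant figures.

z = ln(8/3) / ln(872.2/38.98) = 0.9808 / 3.1080 = 0.3156
c = 3 / 38.98^0.3156 = 3 / 3.177 = 0.9442
A = (4/0.9442)^(1/0.3156) ⇒ ln A = ln(4.236)/0.3156 = 4.5746
A = e^4.5746 ≈ 96.99 km²

97.0 km²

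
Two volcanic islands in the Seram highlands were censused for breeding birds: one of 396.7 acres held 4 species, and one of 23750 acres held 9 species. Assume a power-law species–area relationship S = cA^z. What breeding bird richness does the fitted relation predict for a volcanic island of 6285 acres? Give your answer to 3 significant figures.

z = ln(9/4) / ln(23750/396.7) = 0.8109 / 4.0922 = 0.1982
c = 4 / 396.7^0.1982 = 4 / 3.273 = 1.222
S₃ = 1.222 × 6285^0.1982 = 1.222 × 5.658 ≈ 6.916

6.92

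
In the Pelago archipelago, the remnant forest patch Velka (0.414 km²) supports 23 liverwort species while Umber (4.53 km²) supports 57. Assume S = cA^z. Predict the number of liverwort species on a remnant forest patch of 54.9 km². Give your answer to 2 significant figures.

z = ln(57/23) / ln(4.53/0.414) = 0.9076 / 2.3926 = 0.3793
c = 23 / 0.414^0.3793 = 23 / 0.7157 = 32.14
S₃ = 32.14 × 54.9^0.3793 = 32.14 × 4.569 ≈ 146.8

150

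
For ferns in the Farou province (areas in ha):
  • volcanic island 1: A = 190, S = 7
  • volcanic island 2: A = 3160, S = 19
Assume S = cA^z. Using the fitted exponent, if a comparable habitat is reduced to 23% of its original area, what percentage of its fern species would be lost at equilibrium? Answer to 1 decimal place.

z = ln(19/7) / ln(3160/190) = 0.9985 / 2.8113 = 0.3552
S_new/S_old = (A_new/A_old)^z = 0.23^0.3552 = exp(0.3552 × -1.4697) = 0.5933
Fraction lost = 1 − 0.5933 = 0.4067

40.7%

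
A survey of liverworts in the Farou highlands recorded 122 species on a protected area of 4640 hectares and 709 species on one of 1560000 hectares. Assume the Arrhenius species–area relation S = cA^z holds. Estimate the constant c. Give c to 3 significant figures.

9.49

z = ln(S₂/S₁) / ln(A₂/A₁) = ln(709/122) / ln(1560000/4640) = 1.7598 / 5.8177 = 0.3025
c = S₁ / A₁^z = 122 / 4640^0.3025 = 122 / 12.86 = 9.49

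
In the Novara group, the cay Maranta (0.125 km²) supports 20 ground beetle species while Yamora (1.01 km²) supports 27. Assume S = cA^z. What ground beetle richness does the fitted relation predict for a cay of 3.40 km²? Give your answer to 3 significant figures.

z = ln(27/20) / ln(1.01/0.125) = 0.3001 / 2.0894 = 0.1436
c = 20 / 0.125^0.1436 = 20 / 0.7418 = 26.96
S₃ = 26.96 × 3.4^0.1436 = 26.96 × 1.192 ≈ 32.14

32.1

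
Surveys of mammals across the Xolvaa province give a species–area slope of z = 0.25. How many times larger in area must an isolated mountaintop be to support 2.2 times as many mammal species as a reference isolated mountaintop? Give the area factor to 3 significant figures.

23.4

(A₂/A₁)^0.25 = 2.2, so A₂/A₁ = 2.2^(1/0.25) = 2.2^4
ln(A₂/A₁) = ln 2.2 / 0.25 = 0.7885 / 0.25 = 3.1538
A₂/A₁ = e^3.1538 ≈ 23.43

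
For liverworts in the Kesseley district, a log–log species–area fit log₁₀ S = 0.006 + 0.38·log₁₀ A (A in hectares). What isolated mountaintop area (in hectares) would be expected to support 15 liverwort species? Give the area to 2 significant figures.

1200 hectares

15 = 1.014 × A^0.38  ⇒  A^0.38 = 15/1.014 = 14.79
ln A = ln(14.79) / 0.38 = 2.6942 / 0.38 = 7.0901
A = e^7.0901 ≈ 1200 hectares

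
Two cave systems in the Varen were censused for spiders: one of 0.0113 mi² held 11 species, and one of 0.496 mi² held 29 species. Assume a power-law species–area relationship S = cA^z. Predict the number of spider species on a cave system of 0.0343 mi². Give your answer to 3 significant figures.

z = ln(29/11) / ln(0.496/0.0113) = 0.9694 / 3.7818 = 0.2563
c = 11 / 0.0113^0.2563 = 11 / 0.3169 = 34.71
S₃ = 34.71 × 0.0343^0.2563 = 34.71 × 0.4213 ≈ 14.62

14.6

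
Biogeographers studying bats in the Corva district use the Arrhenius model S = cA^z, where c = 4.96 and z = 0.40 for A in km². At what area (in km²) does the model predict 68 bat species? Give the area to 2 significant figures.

700 km²

68 = 4.96 × A^0.4  ⇒  A^0.4 = 68/4.96 = 13.71
ln A = ln(13.71) / 0.4 = 2.6181 / 0.4 = 6.5453
A = e^6.5453 ≈ 695.9 km²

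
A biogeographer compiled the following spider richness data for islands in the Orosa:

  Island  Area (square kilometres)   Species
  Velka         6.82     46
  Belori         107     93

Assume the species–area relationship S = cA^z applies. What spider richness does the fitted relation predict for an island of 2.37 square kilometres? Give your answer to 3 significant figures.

35.1

z = ln(93/46) / ln(107/6.82) = 0.7040 / 2.7530 = 0.2557
c = 46 / 6.82^0.2557 = 46 / 1.634 = 28.15
S₃ = 28.15 × 2.37^0.2557 = 28.15 × 1.247 ≈ 35.11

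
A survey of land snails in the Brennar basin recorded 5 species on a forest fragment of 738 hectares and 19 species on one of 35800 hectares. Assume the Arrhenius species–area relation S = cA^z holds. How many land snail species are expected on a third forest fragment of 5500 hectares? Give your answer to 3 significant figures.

z = ln(19/5) / ln(35800/738) = 1.3350 / 3.8818 = 0.3439
c = 5 / 738^0.3439 = 5 / 9.691 = 0.5159
S₃ = 0.5159 × 5500^0.3439 = 0.5159 × 19.34 ≈ 9.976

9.98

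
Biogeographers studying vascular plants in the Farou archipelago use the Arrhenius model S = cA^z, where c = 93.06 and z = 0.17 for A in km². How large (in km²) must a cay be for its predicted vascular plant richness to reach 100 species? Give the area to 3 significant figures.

1.53 km²

100 = 93.06 × A^0.17  ⇒  A^0.17 = 100/93.06 = 1.075
ln A = ln(1.075) / 0.17 = 0.0719 / 0.17 = 0.4231
A = e^0.4231 ≈ 1.527 km²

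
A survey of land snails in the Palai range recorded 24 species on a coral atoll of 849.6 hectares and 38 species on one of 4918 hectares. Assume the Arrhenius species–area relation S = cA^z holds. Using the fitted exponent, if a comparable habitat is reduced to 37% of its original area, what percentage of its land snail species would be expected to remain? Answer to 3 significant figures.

77.1%

z = ln(38/24) / ln(4918/849.6) = 0.4595 / 1.7559 = 0.2617
S_new/S_old = (A_new/A_old)^z = 0.37^0.2617 = exp(0.2617 × -0.9943) = 0.7709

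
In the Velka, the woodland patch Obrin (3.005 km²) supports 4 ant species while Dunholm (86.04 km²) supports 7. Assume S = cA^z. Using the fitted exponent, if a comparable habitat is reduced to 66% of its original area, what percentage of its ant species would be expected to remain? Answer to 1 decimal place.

z = ln(7/4) / ln(86.04/3.005) = 0.5596 / 3.3545 = 0.1668
S_new/S_old = (A_new/A_old)^z = 0.66^0.1668 = exp(0.1668 × -0.4155) = 0.933

93.3%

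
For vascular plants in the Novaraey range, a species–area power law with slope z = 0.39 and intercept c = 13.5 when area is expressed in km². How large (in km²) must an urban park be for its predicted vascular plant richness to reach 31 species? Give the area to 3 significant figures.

8.43 km²

31 = 13.5 × A^0.39  ⇒  A^0.39 = 31/13.5 = 2.296
ln A = ln(2.296) / 0.39 = 0.8313 / 0.39 = 2.1315
A = e^2.1315 ≈ 8.428 km²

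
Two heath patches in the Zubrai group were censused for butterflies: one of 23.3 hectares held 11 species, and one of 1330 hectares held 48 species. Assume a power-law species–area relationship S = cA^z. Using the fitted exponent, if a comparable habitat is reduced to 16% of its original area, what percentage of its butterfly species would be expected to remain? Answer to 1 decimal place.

z = ln(48/11) / ln(1330/23.3) = 1.4733 / 4.0445 = 0.3643
S_new/S_old = (A_new/A_old)^z = 0.16^0.3643 = exp(0.3643 × -1.8326) = 0.513

51.3%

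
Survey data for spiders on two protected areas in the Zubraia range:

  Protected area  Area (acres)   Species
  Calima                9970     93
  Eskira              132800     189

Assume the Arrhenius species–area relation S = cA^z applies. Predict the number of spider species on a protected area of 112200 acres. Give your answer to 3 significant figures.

180

z = ln(189/93) / ln(132800/9970) = 0.7091 / 2.5893 = 0.2739
c = 93 / 9970^0.2739 = 93 / 12.45 = 7.47
S₃ = 7.47 × 112200^0.2739 = 7.47 × 24.16 ≈ 180.5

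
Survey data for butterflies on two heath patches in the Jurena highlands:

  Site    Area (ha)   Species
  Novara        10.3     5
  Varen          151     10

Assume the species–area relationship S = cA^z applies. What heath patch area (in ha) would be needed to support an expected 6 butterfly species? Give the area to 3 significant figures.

z = ln(10/5) / ln(151/10.3) = 0.6931 / 2.6851 = 0.2581
c = 5 / 10.3^0.2581 = 5 / 1.826 = 2.739
A = (6/2.739)^(1/0.2581) ⇒ ln A = ln(2.191)/0.2581 = 3.0384
A = e^3.0384 ≈ 20.87 ha

20.9 ha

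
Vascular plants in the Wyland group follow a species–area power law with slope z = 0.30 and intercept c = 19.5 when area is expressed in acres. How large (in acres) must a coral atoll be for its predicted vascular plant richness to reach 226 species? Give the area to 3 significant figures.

3520 acres

226 = 19.5 × A^0.3  ⇒  A^0.3 = 226/19.5 = 11.59
ln A = ln(11.59) / 0.3 = 2.4501 / 0.3 = 8.1671
A = e^8.1671 ≈ 3523 acres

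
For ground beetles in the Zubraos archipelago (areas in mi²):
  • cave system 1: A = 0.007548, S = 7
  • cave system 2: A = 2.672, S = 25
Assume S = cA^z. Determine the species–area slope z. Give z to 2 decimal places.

Taking logs: ln S = ln c + z ln A, so z = (ln S₂ − ln S₁)/(ln A₂ − ln A₁).
z = ln(25/7) / ln(2.672/0.007548) = ln(3.571) / ln(354) = 1.2730 / 5.8693 = 0.2169

0.22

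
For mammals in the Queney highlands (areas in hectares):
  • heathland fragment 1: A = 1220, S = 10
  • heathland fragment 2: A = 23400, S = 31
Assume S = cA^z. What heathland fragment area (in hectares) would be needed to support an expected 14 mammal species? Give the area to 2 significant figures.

2900 hectares

z = ln(31/10) / ln(23400/1220) = 1.1314 / 2.9539 = 0.3830
c = 10 / 1220^0.3830 = 10 / 15.21 = 0.6574
A = (14/0.6574)^(1/0.3830) ⇒ ln A = ln(21.29)/0.3830 = 7.9851
A = e^7.9851 ≈ 2937 hectares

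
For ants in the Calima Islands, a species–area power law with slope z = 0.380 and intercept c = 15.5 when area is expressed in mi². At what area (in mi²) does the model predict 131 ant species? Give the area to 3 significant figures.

131 = 15.5 × A^0.38  ⇒  A^0.38 = 131/15.5 = 8.452
ln A = ln(8.452) / 0.38 = 2.1344 / 0.38 = 5.6167
A = e^5.6167 ≈ 275 mi²

275 mi²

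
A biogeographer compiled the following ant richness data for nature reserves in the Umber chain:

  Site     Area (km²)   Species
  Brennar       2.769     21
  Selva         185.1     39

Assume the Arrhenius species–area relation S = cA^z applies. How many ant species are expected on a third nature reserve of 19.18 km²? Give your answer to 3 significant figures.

27.9

z = ln(39/21) / ln(185.1/2.769) = 0.6190 / 4.2024 = 0.1473
c = 21 / 2.769^0.1473 = 21 / 1.162 = 18.07
S₃ = 18.07 × 19.18^0.1473 = 18.07 × 1.545 ≈ 27.93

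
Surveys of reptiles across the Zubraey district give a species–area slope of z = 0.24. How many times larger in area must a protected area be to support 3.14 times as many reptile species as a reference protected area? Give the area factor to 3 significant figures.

118

(A₂/A₁)^0.24 = 3.14, so A₂/A₁ = 3.14^(1/0.24) = 3.14^4.167
ln(A₂/A₁) = ln 3.14 / 0.24 = 1.1442 / 0.24 = 4.7676
A₂/A₁ = e^4.7676 ≈ 117.6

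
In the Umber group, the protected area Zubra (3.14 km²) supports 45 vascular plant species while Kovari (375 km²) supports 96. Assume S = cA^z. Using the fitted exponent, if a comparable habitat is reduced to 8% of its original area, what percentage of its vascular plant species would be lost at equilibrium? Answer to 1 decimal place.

z = ln(96/45) / ln(375/3.14) = 0.7577 / 4.7827 = 0.1584
S_new/S_old = (A_new/A_old)^z = 0.08^0.1584 = exp(0.1584 × -2.5257) = 0.6702
Fraction lost = 1 − 0.6702 = 0.3298

33.0%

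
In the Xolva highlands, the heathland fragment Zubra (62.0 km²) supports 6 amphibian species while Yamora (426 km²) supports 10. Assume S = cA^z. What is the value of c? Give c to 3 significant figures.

2.01

z = ln(S₂/S₁) / ln(A₂/A₁) = ln(10/6) / ln(426/62) = 0.5108 / 1.9273 = 0.2650
c = S₁ / A₁^z = 6 / 62^0.2650 = 6 / 2.986 = 2.009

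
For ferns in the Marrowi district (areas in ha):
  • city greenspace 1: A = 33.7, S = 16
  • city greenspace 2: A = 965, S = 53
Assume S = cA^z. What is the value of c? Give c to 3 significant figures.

z = ln(S₂/S₁) / ln(A₂/A₁) = ln(53/16) / ln(965/33.7) = 1.1977 / 3.3546 = 0.3570
c = S₁ / A₁^z = 16 / 33.7^0.3570 = 16 / 3.511 = 4.557

4.56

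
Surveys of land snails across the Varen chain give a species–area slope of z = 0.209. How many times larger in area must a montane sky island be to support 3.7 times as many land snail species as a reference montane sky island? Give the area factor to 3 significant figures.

(A₂/A₁)^0.209 = 3.7, so A₂/A₁ = 3.7^(1/0.209) = 3.7^4.785
ln(A₂/A₁) = ln 3.7 / 0.209 = 1.3083 / 0.209 = 6.2600
A₂/A₁ = e^6.2600 ≈ 523.2

523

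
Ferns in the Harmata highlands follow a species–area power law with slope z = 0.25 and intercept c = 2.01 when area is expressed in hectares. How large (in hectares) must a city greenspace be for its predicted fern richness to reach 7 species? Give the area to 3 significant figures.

147 hectares

7 = 2.01 × A^0.25  ⇒  A^0.25 = 7/2.01 = 3.483
ln A = ln(3.483) / 0.25 = 1.2478 / 0.25 = 4.9911
A = e^4.9911 ≈ 147.1 hectares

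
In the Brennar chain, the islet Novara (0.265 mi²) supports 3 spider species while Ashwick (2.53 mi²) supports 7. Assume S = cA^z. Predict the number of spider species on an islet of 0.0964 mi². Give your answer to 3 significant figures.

2.05

z = ln(7/3) / ln(2.53/0.265) = 0.8473 / 2.2562 = 0.3755
c = 3 / 0.265^0.3755 = 3 / 0.6073 = 4.94
S₃ = 4.94 × 0.0964^0.3755 = 4.94 × 0.4154 ≈ 2.052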